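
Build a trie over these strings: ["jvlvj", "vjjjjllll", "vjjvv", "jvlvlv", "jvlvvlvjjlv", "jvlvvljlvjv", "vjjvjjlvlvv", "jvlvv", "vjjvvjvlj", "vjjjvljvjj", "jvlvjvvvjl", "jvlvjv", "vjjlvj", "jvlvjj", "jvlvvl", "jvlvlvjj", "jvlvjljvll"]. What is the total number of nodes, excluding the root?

Insert word by word; a character creates a node only if that edge doesn't already exist:
  "jvlvj" → 5 new (j, v, l, v, j)
  "vjjjjllll" → 9 new (v, j, j, j, j, l, l, l, l)
  "vjjvv" → prefix "vjj" already present; 2 new (v, v)
  "jvlvlv" → prefix "jvlv" already present; 2 new (l, v)
  "jvlvvlvjjlv" → prefix "jvlv" already present; 7 new (v, l, v, j, j, l, v)
  "jvlvvljlvjv" → prefix "jvlvvl" already present; 5 new (j, l, v, j, v)
  "vjjvjjlvlvv" → prefix "vjjv" already present; 7 new (j, j, l, v, l, v, v)
  "jvlvv" → prefix "jvlvv" already present; 0 new (none)
  "vjjvvjvlj" → prefix "vjjvv" already present; 4 new (j, v, l, j)
  "vjjjvljvjj" → prefix "vjjj" already present; 6 new (v, l, j, v, j, j)
  "jvlvjvvvjl" → prefix "jvlvj" already present; 5 new (v, v, v, j, l)
  "jvlvjv" → prefix "jvlvjv" already present; 0 new (none)
  "vjjlvj" → prefix "vjj" already present; 3 new (l, v, j)
  "jvlvjj" → prefix "jvlvj" already present; 1 new (j)
  "jvlvvl" → prefix "jvlvvl" already present; 0 new (none)
  "jvlvlvjj" → prefix "jvlvlv" already present; 2 new (j, j)
  "jvlvjljvll" → prefix "jvlvj" already present; 5 new (l, j, v, l, l)
Total nodes = 5 + 9 + 2 + 2 + 7 + 5 + 7 + 0 + 4 + 6 + 5 + 0 + 3 + 1 + 0 + 2 + 5 = 63

63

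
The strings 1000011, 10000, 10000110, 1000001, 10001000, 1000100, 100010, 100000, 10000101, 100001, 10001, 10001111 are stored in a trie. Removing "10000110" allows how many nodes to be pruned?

Walk "10000110" from the leaf back toward the root, removing each node that no remaining word uses.
The suffix "0" (1 node) is used only by "10000110"; "1000011" is itself a stored word, so pruning stops there.
Nodes removed: 1

1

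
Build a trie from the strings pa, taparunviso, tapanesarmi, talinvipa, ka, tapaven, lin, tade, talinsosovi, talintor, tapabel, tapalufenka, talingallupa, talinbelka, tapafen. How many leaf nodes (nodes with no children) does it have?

Leaves are exactly the stored words that no other stored word extends.
Those words: "ka", "lin", "pa", "tade", "talinbelka", "talingallupa", "talinsosovi", "talintor", "talinvipa", "tapabel", "tapafen", "tapalufenka", "tapanesarmi", "taparunviso", "tapaven"
Leaf count: 15

15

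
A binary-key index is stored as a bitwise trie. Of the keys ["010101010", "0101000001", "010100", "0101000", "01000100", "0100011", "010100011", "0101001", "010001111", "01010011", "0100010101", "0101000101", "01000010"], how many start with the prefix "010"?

13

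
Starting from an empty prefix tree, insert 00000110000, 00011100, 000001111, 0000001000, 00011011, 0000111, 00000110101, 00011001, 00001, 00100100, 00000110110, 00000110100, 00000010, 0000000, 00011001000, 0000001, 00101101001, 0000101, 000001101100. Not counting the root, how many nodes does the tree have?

57

Trace insertions, counting only characters that open a new branch:
  "00000110000" → 11 new (0, 0, 0, 0, 0, 1, 1, 0, 0, 0, 0)
  "00011100" → prefix "000" already present; 5 new (1, 1, 1, 0, 0)
  "000001111" → prefix "0000011" already present; 2 new (1, 1)
  "0000001000" → prefix "00000" already present; 5 new (0, 1, 0, 0, 0)
  "00011011" → prefix "00011" already present; 3 new (0, 1, 1)
  "0000111" → prefix "0000" already present; 3 new (1, 1, 1)
  "00000110101" → prefix "00000110" already present; 3 new (1, 0, 1)
  "00011001" → prefix "000110" already present; 2 new (0, 1)
  "00001" → prefix "00001" already present; 0 new (none)
  "00100100" → prefix "00" already present; 6 new (1, 0, 0, 1, 0, 0)
  "00000110110" → prefix "000001101" already present; 2 new (1, 0)
  "00000110100" → prefix "0000011010" already present; 1 new (0)
  "00000010" → prefix "00000010" already present; 0 new (none)
  "0000000" → prefix "000000" already present; 1 new (0)
  "00011001000" → prefix "00011001" already present; 3 new (0, 0, 0)
  "0000001" → prefix "0000001" already present; 0 new (none)
  "00101101001" → prefix "0010" already present; 7 new (1, 1, 0, 1, 0, 0, 1)
  "0000101" → prefix "00001" already present; 2 new (0, 1)
  "000001101100" → prefix "00000110110" already present; 1 new (0)
Total nodes = 11 + 5 + 2 + 5 + 3 + 3 + 3 + 2 + 0 + 6 + 2 + 1 + 0 + 1 + 3 + 0 + 7 + 2 + 1 = 57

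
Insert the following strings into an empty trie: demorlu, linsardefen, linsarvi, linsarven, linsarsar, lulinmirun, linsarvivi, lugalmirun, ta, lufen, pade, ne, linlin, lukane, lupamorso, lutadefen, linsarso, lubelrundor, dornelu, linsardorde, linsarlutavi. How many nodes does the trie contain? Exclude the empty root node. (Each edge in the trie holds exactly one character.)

Trace insertions, counting only characters that open a new branch:
  "demorlu" → 7 new (d, e, m, o, r, l, u)
  "linsardefen" → 11 new (l, i, n, s, a, r, d, e, f, e, n)
  "linsarvi" → prefix "linsar" already present; 2 new (v, i)
  "linsarven" → prefix "linsarv" already present; 2 new (e, n)
  "linsarsar" → prefix "linsar" already present; 3 new (s, a, r)
  "lulinmirun" → prefix "l" already present; 9 new (u, l, i, n, m, i, r, u, n)
  "linsarvivi" → prefix "linsarvi" already present; 2 new (v, i)
  "lugalmirun" → prefix "lu" already present; 8 new (g, a, l, m, i, r, u, n)
  "ta" → 2 new (t, a)
  "lufen" → prefix "lu" already present; 3 new (f, e, n)
  "pade" → 4 new (p, a, d, e)
  "ne" → 2 new (n, e)
  "linlin" → prefix "lin" already present; 3 new (l, i, n)
  "lukane" → prefix "lu" already present; 4 new (k, a, n, e)
  "lupamorso" → prefix "lu" already present; 7 new (p, a, m, o, r, s, o)
  "lutadefen" → prefix "lu" already present; 7 new (t, a, d, e, f, e, n)
  "linsarso" → prefix "linsars" already present; 1 new (o)
  "lubelrundor" → prefix "lu" already present; 9 new (b, e, l, r, u, n, d, o, r)
  "dornelu" → prefix "d" already present; 6 new (o, r, n, e, l, u)
  "linsardorde" → prefix "linsard" already present; 4 new (o, r, d, e)
  "linsarlutavi" → prefix "linsar" already present; 6 new (l, u, t, a, v, i)
Total nodes = 7 + 11 + 2 + 2 + 3 + 9 + 2 + 8 + 2 + 3 + 4 + 2 + 3 + 4 + 7 + 7 + 1 + 9 + 6 + 4 + 6 = 102

102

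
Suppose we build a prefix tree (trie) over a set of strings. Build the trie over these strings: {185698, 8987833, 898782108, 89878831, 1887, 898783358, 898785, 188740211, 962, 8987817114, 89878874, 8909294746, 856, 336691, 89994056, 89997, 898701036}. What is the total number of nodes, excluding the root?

68

Trace insertions, counting only characters that open a new branch:
  "185698" → 6 new (1, 8, 5, 6, 9, 8)
  "8987833" → 7 new (8, 9, 8, 7, 8, 3, 3)
  "898782108" → prefix "89878" already present; 4 new (2, 1, 0, 8)
  "89878831" → prefix "89878" already present; 3 new (8, 3, 1)
  "1887" → prefix "18" already present; 2 new (8, 7)
  "898783358" → prefix "8987833" already present; 2 new (5, 8)
  "898785" → prefix "89878" already present; 1 new (5)
  "188740211" → prefix "1887" already present; 5 new (4, 0, 2, 1, 1)
  "962" → 3 new (9, 6, 2)
  "8987817114" → prefix "89878" already present; 5 new (1, 7, 1, 1, 4)
  "89878874" → prefix "898788" already present; 2 new (7, 4)
  "8909294746" → prefix "89" already present; 8 new (0, 9, 2, 9, 4, 7, 4, 6)
  "856" → prefix "8" already present; 2 new (5, 6)
  "336691" → 6 new (3, 3, 6, 6, 9, 1)
  "89994056" → prefix "89" already present; 6 new (9, 9, 4, 0, 5, 6)
  "89997" → prefix "8999" already present; 1 new (7)
  "898701036" → prefix "8987" already present; 5 new (0, 1, 0, 3, 6)
Total nodes = 6 + 7 + 4 + 3 + 2 + 2 + 1 + 5 + 3 + 5 + 2 + 8 + 2 + 6 + 6 + 1 + 5 = 68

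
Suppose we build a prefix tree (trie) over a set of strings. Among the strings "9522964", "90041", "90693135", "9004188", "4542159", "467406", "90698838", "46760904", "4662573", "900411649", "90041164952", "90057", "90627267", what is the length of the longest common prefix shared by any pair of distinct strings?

9

Look for the deepest trie node that still has at least two words in its subtree.
"900411649" and "90041164952" agree on "900411649" (9 characters) before diverging; nothing deeper is shared.
Longest shared-prefix length: 9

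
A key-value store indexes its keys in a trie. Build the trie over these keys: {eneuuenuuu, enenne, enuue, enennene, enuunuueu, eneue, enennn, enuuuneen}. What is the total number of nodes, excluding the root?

30

For each word, the new-node count is its length minus the longest prefix already in the trie:
  "eneuuenuuu" → 10 new (e, n, e, u, u, e, n, u, u, u)
  "enenne" → prefix "ene" already present; 3 new (n, n, e)
  "enuue" → prefix "en" already present; 3 new (u, u, e)
  "enennene" → prefix "enenne" already present; 2 new (n, e)
  "enuunuueu" → prefix "enuu" already present; 5 new (n, u, u, e, u)
  "eneue" → prefix "eneu" already present; 1 new (e)
  "enennn" → prefix "enenn" already present; 1 new (n)
  "enuuuneen" → prefix "enuu" already present; 5 new (u, n, e, e, n)
Total nodes = 10 + 3 + 3 + 2 + 5 + 1 + 1 + 5 = 30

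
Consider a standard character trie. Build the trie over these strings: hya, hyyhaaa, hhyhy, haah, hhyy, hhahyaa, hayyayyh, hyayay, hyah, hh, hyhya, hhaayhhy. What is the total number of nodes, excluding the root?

39

Trie structure (* marks end of a word):
(root)
└─ h
   ├─ a
   │  ├─ a
   │  │  └─ h *
   │  └─ y
   │     └─ y
   │        └─ a
   │           └─ y
   │              └─ y
   │                 └─ h *
   ├─ h *
   │  ├─ a
   │  │  ├─ a
   │  │  │  └─ y
   │  │  │     └─ h
   │  │  │        └─ h
   │  │  │           └─ y *
   │  │  └─ h
   │  │     └─ y
   │  │        └─ a
   │  │           └─ a *
   │  └─ y
   │     ├─ h
   │     │  └─ y *
   │     └─ y *
   └─ y
      ├─ a *
      │  ├─ h *
      │  └─ y
      │     └─ a
      │        └─ y *
      ├─ h
      │  └─ y
      │     └─ a *
      └─ y
         └─ h
            └─ a
               └─ a
                  └─ a *
Counting every labelled node above: 39.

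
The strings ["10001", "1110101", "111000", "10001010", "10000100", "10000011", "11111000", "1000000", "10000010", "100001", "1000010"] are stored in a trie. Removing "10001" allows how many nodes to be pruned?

0

After clearing the end-marker at "10001", prune upward until reaching a node still needed by another word.
Every node on "10001" is still needed (e.g. by "10001010"), so nothing is freed.
Nodes removed: 0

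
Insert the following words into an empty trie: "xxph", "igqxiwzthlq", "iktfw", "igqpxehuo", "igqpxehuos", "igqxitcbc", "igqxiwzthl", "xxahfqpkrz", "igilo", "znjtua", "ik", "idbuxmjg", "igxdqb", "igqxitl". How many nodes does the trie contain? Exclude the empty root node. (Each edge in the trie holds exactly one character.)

59

For each word, the new-node count is its length minus the longest prefix already in the trie:
  "xxph" → 4 new (x, x, p, h)
  "igqxiwzthlq" → 11 new (i, g, q, x, i, w, z, t, h, l, q)
  "iktfw" → prefix "i" already present; 4 new (k, t, f, w)
  "igqpxehuo" → prefix "igq" already present; 6 new (p, x, e, h, u, o)
  "igqpxehuos" → prefix "igqpxehuo" already present; 1 new (s)
  "igqxitcbc" → prefix "igqxi" already present; 4 new (t, c, b, c)
  "igqxiwzthl" → prefix "igqxiwzthl" already present; 0 new (none)
  "xxahfqpkrz" → prefix "xx" already present; 8 new (a, h, f, q, p, k, r, z)
  "igilo" → prefix "ig" already present; 3 new (i, l, o)
  "znjtua" → 6 new (z, n, j, t, u, a)
  "ik" → prefix "ik" already present; 0 new (none)
  "idbuxmjg" → prefix "i" already present; 7 new (d, b, u, x, m, j, g)
  "igxdqb" → prefix "ig" already present; 4 new (x, d, q, b)
  "igqxitl" → prefix "igqxit" already present; 1 new (l)
Total nodes = 4 + 11 + 4 + 6 + 1 + 4 + 0 + 8 + 3 + 6 + 0 + 7 + 4 + 1 = 59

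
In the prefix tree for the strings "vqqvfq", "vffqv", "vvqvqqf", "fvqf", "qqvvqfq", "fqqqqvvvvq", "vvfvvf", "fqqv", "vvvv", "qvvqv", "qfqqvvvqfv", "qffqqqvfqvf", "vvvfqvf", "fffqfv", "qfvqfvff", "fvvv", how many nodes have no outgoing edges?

16

A leaf is a node with no children — equivalently, the end of a word that is not a proper prefix of any other stored word.
Those words: "fffqfv", "fqqqqvvvvq", "fqqv", "fvqf", "fvvv", "qffqqqvfqvf", "qfqqvvvqfv", "qfvqfvff", "qqvvqfq", "qvvqv", "vffqv", "vqqvfq", "vvfvvf", "vvqvqqf", "vvvfqvf", "vvvv"
Leaf count: 16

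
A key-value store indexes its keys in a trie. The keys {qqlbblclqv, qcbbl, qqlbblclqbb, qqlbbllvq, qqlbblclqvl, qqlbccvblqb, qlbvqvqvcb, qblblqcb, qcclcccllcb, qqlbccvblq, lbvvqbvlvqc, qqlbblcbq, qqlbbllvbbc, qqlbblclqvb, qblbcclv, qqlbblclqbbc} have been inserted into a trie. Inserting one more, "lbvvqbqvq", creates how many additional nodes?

3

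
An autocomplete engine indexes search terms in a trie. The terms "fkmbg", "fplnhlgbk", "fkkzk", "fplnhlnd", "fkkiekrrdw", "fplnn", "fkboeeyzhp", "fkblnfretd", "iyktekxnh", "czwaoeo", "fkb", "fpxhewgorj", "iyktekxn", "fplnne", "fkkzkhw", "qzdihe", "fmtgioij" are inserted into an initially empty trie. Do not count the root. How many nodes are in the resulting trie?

Count nodes per top-level branch (shared prefixes stored once):
  'c'-branch (czwaoeo): 7 nodes
  'f'-branch (fkb, fkblnfretd, fkboeeyzhp, fkkiekrrdw, fkkzk, fkkzkhw, fkmbg, fmtgioij, fplnhlgbk, fplnhlnd, fplnn, fplnne, fpxhewgorj): 59 nodes
  'i'-branch (iyktekxn, iyktekxnh): 9 nodes
  'q'-branch (qzdihe): 6 nodes
Sum: 81

81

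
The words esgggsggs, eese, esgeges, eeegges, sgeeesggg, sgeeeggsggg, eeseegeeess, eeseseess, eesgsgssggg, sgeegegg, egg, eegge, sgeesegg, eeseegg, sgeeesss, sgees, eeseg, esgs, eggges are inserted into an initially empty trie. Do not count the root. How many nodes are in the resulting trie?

77

Count nodes per top-level branch (shared prefixes stored once):
  'e'-branch (eeegges, eegge, eese, eeseegeeess, eeseegg, eeseg, eeseseess, eesgsgssggg, egg, eggges, esgeges, esgggsggs, esgs): 52 nodes
  's'-branch (sgeeeggsggg, sgeeesggg, sgeeesss, sgeegegg, sgees, sgeesegg): 25 nodes
Sum: 77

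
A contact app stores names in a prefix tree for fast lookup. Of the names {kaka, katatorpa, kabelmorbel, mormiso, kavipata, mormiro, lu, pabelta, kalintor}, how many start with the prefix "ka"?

5

Filter for entries beginning with "ka":
Matches: "kabelmorbel", "kaka", "kalintor", "katatorpa", "kavipata"
Count: 5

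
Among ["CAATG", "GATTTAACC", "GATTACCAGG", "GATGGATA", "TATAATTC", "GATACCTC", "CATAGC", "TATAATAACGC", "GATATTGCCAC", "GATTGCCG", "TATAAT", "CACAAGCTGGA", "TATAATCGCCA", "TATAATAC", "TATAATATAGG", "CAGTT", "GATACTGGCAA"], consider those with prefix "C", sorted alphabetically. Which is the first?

CAATG

Words with prefix "C", in lexicographic order: "CAATG", "CACAAGCTGGA", "CAGTT", "CATAGC"
Position 1: CAATG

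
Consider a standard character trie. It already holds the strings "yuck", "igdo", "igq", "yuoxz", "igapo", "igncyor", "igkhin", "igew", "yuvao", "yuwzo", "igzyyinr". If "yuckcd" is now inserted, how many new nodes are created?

2

"yuck" is already a path in the trie; the remaining "cd" must be added.
New nodes needed: |"yuckcd"| − 4 = 6 − 4 = 2.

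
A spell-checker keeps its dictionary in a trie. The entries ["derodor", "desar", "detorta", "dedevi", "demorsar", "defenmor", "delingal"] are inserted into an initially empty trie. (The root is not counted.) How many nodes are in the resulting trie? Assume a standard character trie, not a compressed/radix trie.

37

Count nodes per top-level branch (shared prefixes stored once):
  'd'-branch (dedevi, defenmor, delingal, demorsar, derodor, desar, detorta): 37 nodes
Sum: 37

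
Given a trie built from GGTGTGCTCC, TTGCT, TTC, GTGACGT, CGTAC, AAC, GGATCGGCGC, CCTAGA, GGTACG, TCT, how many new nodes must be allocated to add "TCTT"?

"TCT" is already a path in the trie; the remaining "T" must be added.
Each of the 1 remaining characters creates one node.

1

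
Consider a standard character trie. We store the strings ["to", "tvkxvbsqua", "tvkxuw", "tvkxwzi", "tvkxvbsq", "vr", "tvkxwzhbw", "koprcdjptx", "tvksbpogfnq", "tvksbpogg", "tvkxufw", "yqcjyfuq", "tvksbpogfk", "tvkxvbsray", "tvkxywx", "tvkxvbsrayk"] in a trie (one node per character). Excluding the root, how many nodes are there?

58

Count nodes per top-level branch (shared prefixes stored once):
  'k'-branch (koprcdjptx): 10 nodes
  't'-branch (to, tvksbpogfk, tvksbpogfnq, tvksbpogg, tvkxufw, tvkxuw, tvkxvbsq, tvkxvbsqua, tvkxvbsray, tvkxvbsrayk, tvkxwzhbw, tvkxwzi, tvkxywx): 38 nodes
  'v'-branch (vr): 2 nodes
  'y'-branch (yqcjyfuq): 8 nodes
Sum: 58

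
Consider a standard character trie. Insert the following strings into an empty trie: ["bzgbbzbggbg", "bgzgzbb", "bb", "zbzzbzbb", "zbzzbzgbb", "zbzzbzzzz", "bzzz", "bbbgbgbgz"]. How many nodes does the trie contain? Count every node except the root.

Insert word by word; a character creates a node only if that edge doesn't already exist:
  "bzgbbzbggbg" → 11 new (b, z, g, b, b, z, b, g, g, b, g)
  "bgzgzbb" → prefix "b" already present; 6 new (g, z, g, z, b, b)
  "bb" → prefix "b" already present; 1 new (b)
  "zbzzbzbb" → 8 new (z, b, z, z, b, z, b, b)
  "zbzzbzgbb" → prefix "zbzzbz" already present; 3 new (g, b, b)
  "zbzzbzzzz" → prefix "zbzzbz" already present; 3 new (z, z, z)
  "bzzz" → prefix "bz" already present; 2 new (z, z)
  "bbbgbgbgz" → prefix "bb" already present; 7 new (b, g, b, g, b, g, z)
Total nodes = 11 + 6 + 1 + 8 + 3 + 3 + 2 + 7 = 41

41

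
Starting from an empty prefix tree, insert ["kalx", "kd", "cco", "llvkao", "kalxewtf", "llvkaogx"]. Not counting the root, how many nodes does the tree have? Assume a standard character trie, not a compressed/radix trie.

20

For each word, the new-node count is its length minus the longest prefix already in the trie:
  "kalx" → 4 new (k, a, l, x)
  "kd" → prefix "k" already present; 1 new (d)
  "cco" → 3 new (c, c, o)
  "llvkao" → 6 new (l, l, v, k, a, o)
  "kalxewtf" → prefix "kalx" already present; 4 new (e, w, t, f)
  "llvkaogx" → prefix "llvkao" already present; 2 new (g, x)
Total nodes = 4 + 1 + 3 + 6 + 4 + 2 = 20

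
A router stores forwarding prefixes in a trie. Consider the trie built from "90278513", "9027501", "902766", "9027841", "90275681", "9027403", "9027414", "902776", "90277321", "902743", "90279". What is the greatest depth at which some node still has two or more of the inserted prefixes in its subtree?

Equivalently: take the maximum, over all pairs, of their longest common prefix length.
"9027403" and "9027414" agree on "90274" (5 characters) before diverging; nothing deeper is shared.
Longest shared-prefix length: 5

5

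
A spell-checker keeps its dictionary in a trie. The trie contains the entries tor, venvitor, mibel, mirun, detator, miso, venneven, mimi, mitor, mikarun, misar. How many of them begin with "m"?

7

Walk to "m"; the words in its subtree are exactly those with that prefix.
Words under "m": mibel, mikarun, mimi, mirun, misar, miso, mitor
Count: 7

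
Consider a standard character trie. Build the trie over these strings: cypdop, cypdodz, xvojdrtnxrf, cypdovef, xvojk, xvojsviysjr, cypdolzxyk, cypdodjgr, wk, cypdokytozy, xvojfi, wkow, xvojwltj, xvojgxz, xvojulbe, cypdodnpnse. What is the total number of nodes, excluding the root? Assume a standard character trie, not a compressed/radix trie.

66

Trace insertions, counting only characters that open a new branch:
  "cypdop" → 6 new (c, y, p, d, o, p)
  "cypdodz" → prefix "cypdo" already present; 2 new (d, z)
  "xvojdrtnxrf" → 11 new (x, v, o, j, d, r, t, n, x, r, f)
  "cypdovef" → prefix "cypdo" already present; 3 new (v, e, f)
  "xvojk" → prefix "xvoj" already present; 1 new (k)
  "xvojsviysjr" → prefix "xvoj" already present; 7 new (s, v, i, y, s, j, r)
  "cypdolzxyk" → prefix "cypdo" already present; 5 new (l, z, x, y, k)
  "cypdodjgr" → prefix "cypdod" already present; 3 new (j, g, r)
  "wk" → 2 new (w, k)
  "cypdokytozy" → prefix "cypdo" already present; 6 new (k, y, t, o, z, y)
  "xvojfi" → prefix "xvoj" already present; 2 new (f, i)
  "wkow" → prefix "wk" already present; 2 new (o, w)
  "xvojwltj" → prefix "xvoj" already present; 4 new (w, l, t, j)
  "xvojgxz" → prefix "xvoj" already present; 3 new (g, x, z)
  "xvojulbe" → prefix "xvoj" already present; 4 new (u, l, b, e)
  "cypdodnpnse" → prefix "cypdod" already present; 5 new (n, p, n, s, e)
Total nodes = 6 + 2 + 11 + 3 + 1 + 7 + 5 + 3 + 2 + 6 + 2 + 2 + 4 + 3 + 4 + 5 = 66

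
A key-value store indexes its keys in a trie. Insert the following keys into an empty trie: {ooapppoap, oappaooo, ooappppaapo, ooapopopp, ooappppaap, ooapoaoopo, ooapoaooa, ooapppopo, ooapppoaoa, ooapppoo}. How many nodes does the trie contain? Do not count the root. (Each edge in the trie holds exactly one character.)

For each word, the new-node count is its length minus the longest prefix already in the trie:
  "ooapppoap" → 9 new (o, o, a, p, p, p, o, a, p)
  "oappaooo" → prefix "o" already present; 7 new (a, p, p, a, o, o, o)
  "ooappppaapo" → prefix "ooappp" already present; 5 new (p, a, a, p, o)
  "ooapopopp" → prefix "ooap" already present; 5 new (o, p, o, p, p)
  "ooappppaap" → prefix "ooappppaap" already present; 0 new (none)
  "ooapoaoopo" → prefix "ooapo" already present; 5 new (a, o, o, p, o)
  "ooapoaooa" → prefix "ooapoaoo" already present; 1 new (a)
  "ooapppopo" → prefix "ooapppo" already present; 2 new (p, o)
  "ooapppoaoa" → prefix "ooapppoa" already present; 2 new (o, a)
  "ooapppoo" → prefix "ooapppo" already present; 1 new (o)
Total nodes = 9 + 7 + 5 + 5 + 0 + 5 + 1 + 2 + 2 + 1 = 37

37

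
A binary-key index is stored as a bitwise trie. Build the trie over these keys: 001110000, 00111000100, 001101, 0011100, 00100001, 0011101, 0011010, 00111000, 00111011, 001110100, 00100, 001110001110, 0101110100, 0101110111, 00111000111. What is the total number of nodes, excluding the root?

38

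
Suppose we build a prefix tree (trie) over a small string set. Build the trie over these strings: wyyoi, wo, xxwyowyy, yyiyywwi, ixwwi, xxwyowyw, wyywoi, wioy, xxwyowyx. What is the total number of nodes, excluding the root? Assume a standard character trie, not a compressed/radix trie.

35

Insert word by word; a character creates a node only if that edge doesn't already exist:
  "wyyoi" → 5 new (w, y, y, o, i)
  "wo" → prefix "w" already present; 1 new (o)
  "xxwyowyy" → 8 new (x, x, w, y, o, w, y, y)
  "yyiyywwi" → 8 new (y, y, i, y, y, w, w, i)
  "ixwwi" → 5 new (i, x, w, w, i)
  "xxwyowyw" → prefix "xxwyowy" already present; 1 new (w)
  "wyywoi" → prefix "wyy" already present; 3 new (w, o, i)
  "wioy" → prefix "w" already present; 3 new (i, o, y)
  "xxwyowyx" → prefix "xxwyowy" already present; 1 new (x)
Total nodes = 5 + 1 + 8 + 8 + 5 + 1 + 3 + 3 + 1 = 35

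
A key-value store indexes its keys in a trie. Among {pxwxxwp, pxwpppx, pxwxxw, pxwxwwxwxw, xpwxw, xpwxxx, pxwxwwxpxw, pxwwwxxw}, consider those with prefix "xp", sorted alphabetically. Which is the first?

xpwxw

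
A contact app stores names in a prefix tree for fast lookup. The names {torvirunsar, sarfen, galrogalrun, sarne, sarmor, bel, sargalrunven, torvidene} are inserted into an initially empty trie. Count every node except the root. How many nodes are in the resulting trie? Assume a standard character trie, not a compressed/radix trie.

49

Count nodes per top-level branch (shared prefixes stored once):
  'b'-branch (bel): 3 nodes
  'g'-branch (galrogalrun): 11 nodes
  's'-branch (sarfen, sargalrunven, sarmor, sarne): 20 nodes
  't'-branch (torvidene, torvirunsar): 15 nodes
Sum: 49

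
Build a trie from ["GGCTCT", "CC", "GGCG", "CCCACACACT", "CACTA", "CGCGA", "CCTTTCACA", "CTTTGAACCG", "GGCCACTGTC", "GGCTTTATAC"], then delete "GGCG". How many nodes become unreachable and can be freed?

Walk "GGCG" from the leaf back toward the root, removing each node that no remaining word uses.
The suffix "G" (1 node) is used only by "GGCG"; the node for "GGC" still has the child "T", so pruning stops there.
Nodes removed: 1

1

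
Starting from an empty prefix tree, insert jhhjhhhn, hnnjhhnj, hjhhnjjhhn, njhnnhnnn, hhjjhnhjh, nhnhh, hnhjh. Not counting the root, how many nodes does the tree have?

Trace insertions, counting only characters that open a new branch:
  "jhhjhhhn" → 8 new (j, h, h, j, h, h, h, n)
  "hnnjhhnj" → 8 new (h, n, n, j, h, h, n, j)
  "hjhhnjjhhn" → prefix "h" already present; 9 new (j, h, h, n, j, j, h, h, n)
  "njhnnhnnn" → 9 new (n, j, h, n, n, h, n, n, n)
  "hhjjhnhjh" → prefix "h" already present; 8 new (h, j, j, h, n, h, j, h)
  "nhnhh" → prefix "n" already present; 4 new (h, n, h, h)
  "hnhjh" → prefix "hn" already present; 3 new (h, j, h)
Total nodes = 8 + 8 + 9 + 9 + 8 + 4 + 3 = 49

49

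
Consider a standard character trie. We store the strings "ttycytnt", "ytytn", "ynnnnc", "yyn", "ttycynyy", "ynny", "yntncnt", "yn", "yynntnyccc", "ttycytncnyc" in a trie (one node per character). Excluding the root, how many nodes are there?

40

Trace insertions, counting only characters that open a new branch:
  "ttycytnt" → 8 new (t, t, y, c, y, t, n, t)
  "ytytn" → 5 new (y, t, y, t, n)
  "ynnnnc" → prefix "y" already present; 5 new (n, n, n, n, c)
  "yyn" → prefix "y" already present; 2 new (y, n)
  "ttycynyy" → prefix "ttycy" already present; 3 new (n, y, y)
  "ynny" → prefix "ynn" already present; 1 new (y)
  "yntncnt" → prefix "yn" already present; 5 new (t, n, c, n, t)
  "yn" → prefix "yn" already present; 0 new (none)
  "yynntnyccc" → prefix "yyn" already present; 7 new (n, t, n, y, c, c, c)
  "ttycytncnyc" → prefix "ttycytn" already present; 4 new (c, n, y, c)
Total nodes = 8 + 5 + 5 + 2 + 3 + 1 + 5 + 0 + 7 + 4 = 40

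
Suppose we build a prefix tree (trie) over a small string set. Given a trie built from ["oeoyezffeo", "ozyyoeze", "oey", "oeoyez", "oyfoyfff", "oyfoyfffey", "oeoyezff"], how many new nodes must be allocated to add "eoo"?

3

"eoo" shares no prefix with any stored word, so all 3 characters open new nodes.
3 − 0 = 3 new nodes.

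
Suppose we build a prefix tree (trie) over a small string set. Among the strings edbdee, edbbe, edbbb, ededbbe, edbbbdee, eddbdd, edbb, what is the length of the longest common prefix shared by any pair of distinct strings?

Look for the deepest trie node that still has at least two words in its subtree.
e.g. "edbbb" and "edbbbdee" share the prefix "edbbb" of length 5; no pair shares a longer one.
Longest shared-prefix length: 5

5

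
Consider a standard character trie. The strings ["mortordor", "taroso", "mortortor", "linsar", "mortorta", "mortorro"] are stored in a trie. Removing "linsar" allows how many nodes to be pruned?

6

After clearing the end-marker at "linsar", prune upward until reaching a node still needed by another word.
No other word shares any prefix with "linsar", so all 6 of its nodes go.
Nodes removed: 6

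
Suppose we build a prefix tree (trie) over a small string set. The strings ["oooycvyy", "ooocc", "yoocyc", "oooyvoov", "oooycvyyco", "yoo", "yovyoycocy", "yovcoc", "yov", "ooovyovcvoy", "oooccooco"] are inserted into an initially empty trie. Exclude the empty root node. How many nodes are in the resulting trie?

45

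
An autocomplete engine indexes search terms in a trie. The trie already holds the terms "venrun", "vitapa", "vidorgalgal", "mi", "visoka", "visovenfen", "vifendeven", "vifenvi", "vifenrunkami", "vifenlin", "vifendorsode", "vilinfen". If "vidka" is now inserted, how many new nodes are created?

2

"vid" is already a path in the trie; the remaining "ka" must be added.
New nodes needed: |"vidka"| − 3 = 5 − 3 = 2.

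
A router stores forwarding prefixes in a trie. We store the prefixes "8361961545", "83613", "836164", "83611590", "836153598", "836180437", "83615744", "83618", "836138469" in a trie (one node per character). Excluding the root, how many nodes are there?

Trie structure (* marks end of a word):
(root)
└─ 8
   └─ 3
      └─ 6
         └─ 1
            ├─ 1
            │  └─ 5
            │     └─ 9
            │        └─ 0 *
            ├─ 3 *
            │  └─ 8
            │     └─ 4
            │        └─ 6
            │           └─ 9 *
            ├─ 5
            │  ├─ 3
            │  │  └─ 5
            │  │     └─ 9
            │  │        └─ 8 *
            │  └─ 7
            │     └─ 4
            │        └─ 4 *
            ├─ 6
            │  └─ 4 *
            ├─ 8 *
            │  └─ 0
            │     └─ 4
            │        └─ 3
            │           └─ 7 *
            └─ 9
               └─ 6
                  └─ 1
                     └─ 5
                        └─ 4
                           └─ 5 *
Counting every labelled node above: 34.

34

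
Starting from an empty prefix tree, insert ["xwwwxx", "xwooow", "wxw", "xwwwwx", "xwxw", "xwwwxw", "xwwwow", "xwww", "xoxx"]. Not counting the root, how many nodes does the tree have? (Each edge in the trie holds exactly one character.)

23

Trie structure (* marks end of a word):
(root)
├─ w
│  └─ x
│     └─ w *
└─ x
   ├─ o
   │  └─ x
   │     └─ x *
   └─ w
      ├─ o
      │  └─ o
      │     └─ o
      │        └─ w *
      ├─ w
      │  └─ w *
      │     ├─ o
      │     │  └─ w *
      │     ├─ w
      │     │  └─ x *
      │     └─ x
      │        ├─ w *
      │        └─ x *
      └─ x
         └─ w *
Counting every labelled node above: 23.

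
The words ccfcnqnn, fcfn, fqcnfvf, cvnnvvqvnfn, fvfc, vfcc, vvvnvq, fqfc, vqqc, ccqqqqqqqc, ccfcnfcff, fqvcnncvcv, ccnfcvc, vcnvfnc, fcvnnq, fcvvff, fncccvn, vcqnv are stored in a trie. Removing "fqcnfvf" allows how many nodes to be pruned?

Walk "fqcnfvf" from the leaf back toward the root, removing each node that no remaining word uses.
The suffix "cnfvf" (5 nodes) is used only by "fqcnfvf"; the node for "fq" still has the child "f", so pruning stops there.
Nodes removed: 5

5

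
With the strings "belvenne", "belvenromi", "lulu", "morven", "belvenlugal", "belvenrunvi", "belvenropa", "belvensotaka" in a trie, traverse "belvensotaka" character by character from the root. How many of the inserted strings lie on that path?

1

Check each prefix of "belvensotaka" against the stored set — each match is an end-marker on the path.
Prefixes of the query that are stored words: "belvensotaka"
Count: 1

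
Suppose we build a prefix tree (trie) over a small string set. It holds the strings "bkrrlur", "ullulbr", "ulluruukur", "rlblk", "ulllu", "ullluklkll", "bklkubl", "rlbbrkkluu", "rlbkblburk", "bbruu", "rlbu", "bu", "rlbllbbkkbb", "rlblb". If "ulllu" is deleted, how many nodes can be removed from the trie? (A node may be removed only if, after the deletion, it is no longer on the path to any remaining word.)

0

A node on "ulllu"'s path can go only if nothing else ends at it or branches off below it.
Every node on "ulllu" is still needed (e.g. by "ullluklkll"), so nothing is freed.
Nodes removed: 0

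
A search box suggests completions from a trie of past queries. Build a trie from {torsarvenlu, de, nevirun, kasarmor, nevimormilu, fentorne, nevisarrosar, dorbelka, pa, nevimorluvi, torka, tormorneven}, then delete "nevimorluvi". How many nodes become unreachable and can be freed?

A node on "nevimorluvi"'s path can go only if nothing else ends at it or branches off below it.
The suffix "luvi" (4 nodes) is used only by "nevimorluvi"; the node for "nevimor" still has the child "m", so pruning stops there.
Nodes removed: 4

4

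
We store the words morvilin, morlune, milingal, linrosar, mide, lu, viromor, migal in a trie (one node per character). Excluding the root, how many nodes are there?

40

Trie structure (* marks end of a word):
(root)
├─ l
│  ├─ i
│  │  └─ n
│  │     └─ r
│  │        └─ o
│  │           └─ s
│  │              └─ a
│  │                 └─ r *
│  └─ u *
├─ m
│  ├─ i
│  │  ├─ d
│  │  │  └─ e *
│  │  ├─ g
│  │  │  └─ a
│  │  │     └─ l *
│  │  └─ l
│  │     └─ i
│  │        └─ n
│  │           └─ g
│  │              └─ a
│  │                 └─ l *
│  └─ o
│     └─ r
│        ├─ l
│        │  └─ u
│        │     └─ n
│        │        └─ e *
│        └─ v
│           └─ i
│              └─ l
│                 └─ i
│                    └─ n *
└─ v
   └─ i
      └─ r
         └─ o
            └─ m
               └─ o
                  └─ r *
Counting every labelled node above: 40.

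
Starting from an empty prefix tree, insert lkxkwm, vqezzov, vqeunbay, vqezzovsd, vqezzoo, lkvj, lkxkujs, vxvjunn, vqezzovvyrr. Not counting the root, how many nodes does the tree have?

36

For each word, the new-node count is its length minus the longest prefix already in the trie:
  "lkxkwm" → 6 new (l, k, x, k, w, m)
  "vqezzov" → 7 new (v, q, e, z, z, o, v)
  "vqeunbay" → prefix "vqe" already present; 5 new (u, n, b, a, y)
  "vqezzovsd" → prefix "vqezzov" already present; 2 new (s, d)
  "vqezzoo" → prefix "vqezzo" already present; 1 new (o)
  "lkvj" → prefix "lk" already present; 2 new (v, j)
  "lkxkujs" → prefix "lkxk" already present; 3 new (u, j, s)
  "vxvjunn" → prefix "v" already present; 6 new (x, v, j, u, n, n)
  "vqezzovvyrr" → prefix "vqezzov" already present; 4 new (v, y, r, r)
Total nodes = 6 + 7 + 5 + 2 + 1 + 2 + 3 + 6 + 4 = 36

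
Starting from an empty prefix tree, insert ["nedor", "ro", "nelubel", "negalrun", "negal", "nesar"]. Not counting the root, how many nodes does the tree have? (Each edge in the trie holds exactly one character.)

21

Trie structure (* marks end of a word):
(root)
├─ n
│  └─ e
│     ├─ d
│     │  └─ o
│     │     └─ r *
│     ├─ g
│     │  └─ a
│     │     └─ l *
│     │        └─ r
│     │           └─ u
│     │              └─ n *
│     ├─ l
│     │  └─ u
│     │     └─ b
│     │        └─ e
│     │           └─ l *
│     └─ s
│        └─ a
│           └─ r *
└─ r
   └─ o *
Counting every labelled node above: 21.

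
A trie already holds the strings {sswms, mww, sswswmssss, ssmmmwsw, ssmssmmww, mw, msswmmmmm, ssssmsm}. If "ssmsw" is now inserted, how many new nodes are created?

Walking "ssmsw" from the root, the first 4 characters ("ssms") follow existing edges; "w" is the first miss.
So 5 − 4 = 1 new nodes.

1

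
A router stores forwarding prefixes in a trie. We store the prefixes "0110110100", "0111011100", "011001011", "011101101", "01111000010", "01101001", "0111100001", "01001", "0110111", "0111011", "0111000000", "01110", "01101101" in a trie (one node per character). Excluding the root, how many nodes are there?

Insert word by word; a character creates a node only if that edge doesn't already exist:
  "0110110100" → 10 new (0, 1, 1, 0, 1, 1, 0, 1, 0, 0)
  "0111011100" → prefix "011" already present; 7 new (1, 0, 1, 1, 1, 0, 0)
  "011001011" → prefix "0110" already present; 5 new (0, 1, 0, 1, 1)
  "011101101" → prefix "0111011" already present; 2 new (0, 1)
  "01111000010" → prefix "0111" already present; 7 new (1, 0, 0, 0, 0, 1, 0)
  "01101001" → prefix "01101" already present; 3 new (0, 0, 1)
  "0111100001" → prefix "0111100001" already present; 0 new (none)
  "01001" → prefix "01" already present; 3 new (0, 0, 1)
  "0110111" → prefix "011011" already present; 1 new (1)
  "0111011" → prefix "0111011" already present; 0 new (none)
  "0111000000" → prefix "01110" already present; 5 new (0, 0, 0, 0, 0)
  "01110" → prefix "01110" already present; 0 new (none)
  "01101101" → prefix "01101101" already present; 0 new (none)
Total nodes = 10 + 7 + 5 + 2 + 7 + 3 + 0 + 3 + 1 + 0 + 5 + 0 + 0 = 43

43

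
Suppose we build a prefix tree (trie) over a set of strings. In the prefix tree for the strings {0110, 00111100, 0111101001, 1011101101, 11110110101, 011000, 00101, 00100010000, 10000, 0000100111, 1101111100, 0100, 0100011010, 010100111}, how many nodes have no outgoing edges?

12

A leaf is a node with no children — equivalently, the end of a word that is not a proper prefix of any other stored word.
Those words: "0000100111", "00100010000", "00101", "00111100", "0100011010", "010100111", "011000", "0111101001", "10000", "1011101101", "1101111100", "11110110101"
Leaf count: 12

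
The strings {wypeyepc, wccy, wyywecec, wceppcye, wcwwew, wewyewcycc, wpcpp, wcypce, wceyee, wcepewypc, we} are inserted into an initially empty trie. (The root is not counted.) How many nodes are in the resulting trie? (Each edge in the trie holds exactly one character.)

Count nodes per top-level branch (shared prefixes stored once):
  'w'-branch (wccy, wcepewypc, wceppcye, wceyee, wcwwew, wcypce, we, wewyewcycc, wpcpp, wypeyepc, wyywecec): 52 nodes
Sum: 52

52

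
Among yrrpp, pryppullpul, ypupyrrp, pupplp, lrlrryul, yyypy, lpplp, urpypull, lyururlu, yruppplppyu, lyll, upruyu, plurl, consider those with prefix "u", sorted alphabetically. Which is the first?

upruyu

Words with prefix "u", in lexicographic order: "upruyu", "urpypull"
The 1st is upruyu.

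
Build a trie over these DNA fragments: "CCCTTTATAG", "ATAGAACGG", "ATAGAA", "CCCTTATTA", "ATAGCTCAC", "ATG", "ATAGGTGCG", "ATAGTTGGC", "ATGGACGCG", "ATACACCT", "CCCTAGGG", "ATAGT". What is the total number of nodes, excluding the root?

54

For each word, the new-node count is its length minus the longest prefix already in the trie:
  "CCCTTTATAG" → 10 new (C, C, C, T, T, T, A, T, A, G)
  "ATAGAACGG" → 9 new (A, T, A, G, A, A, C, G, G)
  "ATAGAA" → prefix "ATAGAA" already present; 0 new (none)
  "CCCTTATTA" → prefix "CCCTT" already present; 4 new (A, T, T, A)
  "ATAGCTCAC" → prefix "ATAG" already present; 5 new (C, T, C, A, C)
  "ATG" → prefix "AT" already present; 1 new (G)
  "ATAGGTGCG" → prefix "ATAG" already present; 5 new (G, T, G, C, G)
  "ATAGTTGGC" → prefix "ATAG" already present; 5 new (T, T, G, G, C)
  "ATGGACGCG" → prefix "ATG" already present; 6 new (G, A, C, G, C, G)
  "ATACACCT" → prefix "ATA" already present; 5 new (C, A, C, C, T)
  "CCCTAGGG" → prefix "CCCT" already present; 4 new (A, G, G, G)
  "ATAGT" → prefix "ATAGT" already present; 0 new (none)
Total nodes = 10 + 9 + 0 + 4 + 5 + 1 + 5 + 5 + 6 + 5 + 4 + 0 = 54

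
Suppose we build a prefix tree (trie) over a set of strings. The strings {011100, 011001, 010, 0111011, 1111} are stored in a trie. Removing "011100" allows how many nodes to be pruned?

1

After clearing the end-marker at "011100", prune upward until reaching a node still needed by another word.
The suffix "0" (1 node) is used only by "011100"; the node for "01110" still has the child "1", so pruning stops there.
Nodes removed: 1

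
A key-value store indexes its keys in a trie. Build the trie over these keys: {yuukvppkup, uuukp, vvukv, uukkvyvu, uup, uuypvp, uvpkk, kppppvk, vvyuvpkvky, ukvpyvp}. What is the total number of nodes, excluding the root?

56

Count nodes per top-level branch (shared prefixes stored once):
  'k'-branch (kppppvk): 7 nodes
  'u'-branch (ukvpyvp, uukkvyvu, uup, uuukp, uuypvp, uvpkk): 26 nodes
  'v'-branch (vvukv, vvyuvpkvky): 13 nodes
  'y'-branch (yuukvppkup): 10 nodes
Sum: 56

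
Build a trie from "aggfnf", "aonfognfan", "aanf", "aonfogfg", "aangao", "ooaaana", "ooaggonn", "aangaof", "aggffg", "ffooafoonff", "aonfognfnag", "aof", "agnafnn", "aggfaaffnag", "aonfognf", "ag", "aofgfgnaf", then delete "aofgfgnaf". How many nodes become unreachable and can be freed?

6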